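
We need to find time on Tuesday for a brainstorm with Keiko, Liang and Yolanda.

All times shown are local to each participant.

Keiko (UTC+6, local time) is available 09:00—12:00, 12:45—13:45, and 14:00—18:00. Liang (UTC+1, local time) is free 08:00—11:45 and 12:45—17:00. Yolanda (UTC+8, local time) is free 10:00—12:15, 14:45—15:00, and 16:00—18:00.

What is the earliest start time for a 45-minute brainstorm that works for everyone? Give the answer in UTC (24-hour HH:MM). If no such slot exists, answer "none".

08:00

Keiko → UTC: 03:00–06:00, 06:45–07:45, 08:00–12:00.
Liang → UTC: 07:00–10:45, 11:45–16:00.
Yolanda → UTC: 02:00–04:15, 06:45–07:00, 08:00–10:00.
Keiko ∩ Liang: 07:00–07:45, 08:00–10:45, 11:45–12:00.
Keiko ∩ Liang ∩ Yolanda: 08:00–10:00.
Windows ≥ 45 min: 08:00–10:00.
Earliest such window starts at 08:00.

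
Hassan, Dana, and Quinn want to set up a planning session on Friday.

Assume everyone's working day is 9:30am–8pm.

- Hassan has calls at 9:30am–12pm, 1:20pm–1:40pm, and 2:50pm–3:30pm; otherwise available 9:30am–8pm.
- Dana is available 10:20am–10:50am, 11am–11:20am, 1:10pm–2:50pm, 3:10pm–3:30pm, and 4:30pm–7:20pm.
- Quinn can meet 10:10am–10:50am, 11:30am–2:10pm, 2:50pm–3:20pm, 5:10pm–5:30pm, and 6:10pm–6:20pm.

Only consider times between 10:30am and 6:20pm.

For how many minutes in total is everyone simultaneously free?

70 minutes

Hassan free within 09:30–20:00: 12:00–13:20, 13:40–14:50, 15:30–20:00.
Hassan ∩ Dana: 13:10–13:20, 13:40–14:50, 16:30–19:20.
Hassan ∩ Dana ∩ Quinn: 13:10–13:20, 13:40–14:10, 17:10–17:30, 18:10–18:20.
Restricted to 10:30–18:20: 13:10–13:20, 13:40–14:10, 17:10–17:30, 18:10–18:20.
Total common minutes: 10 + 30 + 20 + 10 = 70.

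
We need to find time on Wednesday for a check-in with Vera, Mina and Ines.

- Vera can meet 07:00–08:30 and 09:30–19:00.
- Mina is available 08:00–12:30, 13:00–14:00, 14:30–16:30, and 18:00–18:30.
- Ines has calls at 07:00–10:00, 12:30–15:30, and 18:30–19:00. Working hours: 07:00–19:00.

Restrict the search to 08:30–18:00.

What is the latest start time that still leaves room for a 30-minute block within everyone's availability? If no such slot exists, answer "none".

16:00

Ines free within 07:00–19:00: 10:00–12:30, 15:30–18:30.
Vera ∩ Mina: 08:00–08:30, 09:30–12:30, 13:00–14:00, 14:30–16:30, 18:00–18:30.
Vera ∩ Mina ∩ Ines: 10:00–12:30, 15:30–16:30, 18:00–18:30.
Restricted to 08:30–18:00: 10:00–12:30, 15:30–16:30.
Windows ≥ 30 min: 10:00–12:30, 15:30–16:30.
Latest start in the last window 15:30–16:30 is 16:30 − 30 min = 16:00.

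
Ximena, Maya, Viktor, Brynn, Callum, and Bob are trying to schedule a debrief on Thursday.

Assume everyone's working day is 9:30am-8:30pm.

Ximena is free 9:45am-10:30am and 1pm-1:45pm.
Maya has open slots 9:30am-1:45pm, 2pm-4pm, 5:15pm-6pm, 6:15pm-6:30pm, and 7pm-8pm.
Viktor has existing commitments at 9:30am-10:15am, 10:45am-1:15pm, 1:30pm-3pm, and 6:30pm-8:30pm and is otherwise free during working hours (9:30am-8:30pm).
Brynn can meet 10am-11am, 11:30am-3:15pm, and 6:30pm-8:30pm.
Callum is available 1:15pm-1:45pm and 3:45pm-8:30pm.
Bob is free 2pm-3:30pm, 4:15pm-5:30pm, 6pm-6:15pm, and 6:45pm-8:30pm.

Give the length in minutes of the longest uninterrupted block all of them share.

0 minutes

Viktor free within 09:30–20:30: 10:15–10:45, 13:15–13:30, 15:00–18:30.
Ximena ∩ Maya: 09:45–10:30, 13:00–13:45.
Ximena ∩ Maya ∩ Viktor: 10:15–10:30, 13:15–13:30.
Ximena ∩ Maya ∩ Viktor ∩ Brynn: 10:15–10:30, 13:15–13:30.
Ximena ∩ Maya ∩ Viktor ∩ Brynn ∩ Callum: 13:15–13:30.
Ximena ∩ Maya ∩ Viktor ∩ Brynn ∩ Callum ∩ Bob: (none).
No common window.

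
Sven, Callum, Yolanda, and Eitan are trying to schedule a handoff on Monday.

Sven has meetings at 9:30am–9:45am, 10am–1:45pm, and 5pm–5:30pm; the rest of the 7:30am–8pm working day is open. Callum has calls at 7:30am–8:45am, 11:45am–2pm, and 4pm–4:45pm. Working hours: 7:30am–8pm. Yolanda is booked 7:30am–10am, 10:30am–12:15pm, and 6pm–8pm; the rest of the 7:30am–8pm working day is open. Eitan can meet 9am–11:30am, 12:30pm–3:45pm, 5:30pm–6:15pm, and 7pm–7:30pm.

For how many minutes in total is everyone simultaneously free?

135 minutes

Sven free within 07:30–20:00: 07:30–09:30, 09:45–10:00, 13:45–17:00, 17:30–20:00.
Callum free within 07:30–20:00: 08:45–11:45, 14:00–16:00, 16:45–20:00.
Yolanda free within 07:30–20:00: 10:00–10:30, 12:15–18:00.
Sven ∩ Callum: 08:45–09:30, 09:45–10:00, 14:00–16:00, 16:45–17:00, 17:30–20:00.
Sven ∩ Callum ∩ Yolanda: 14:00–16:00, 16:45–17:00, 17:30–18:00.
Sven ∩ Callum ∩ Yolanda ∩ Eitan: 14:00–15:45, 17:30–18:00.
Total common minutes: 105 + 30 = 135.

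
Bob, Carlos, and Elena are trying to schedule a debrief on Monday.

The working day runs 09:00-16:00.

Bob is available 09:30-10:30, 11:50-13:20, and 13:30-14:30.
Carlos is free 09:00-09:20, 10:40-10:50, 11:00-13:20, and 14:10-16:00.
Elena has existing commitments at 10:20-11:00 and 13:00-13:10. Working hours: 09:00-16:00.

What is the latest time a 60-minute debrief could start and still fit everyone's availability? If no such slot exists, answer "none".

12:00

Elena free within 09:00–16:00: 09:00–10:20, 11:00–13:00, 13:10–16:00.
Bob ∩ Carlos: 11:50–13:20, 14:10–14:30.
Bob ∩ Carlos ∩ Elena: 11:50–13:00, 13:10–13:20, 14:10–14:30.
Windows ≥ 60 min: 11:50–13:00.
Latest start in the last window 11:50–13:00 is 13:00 − 60 min = 12:00.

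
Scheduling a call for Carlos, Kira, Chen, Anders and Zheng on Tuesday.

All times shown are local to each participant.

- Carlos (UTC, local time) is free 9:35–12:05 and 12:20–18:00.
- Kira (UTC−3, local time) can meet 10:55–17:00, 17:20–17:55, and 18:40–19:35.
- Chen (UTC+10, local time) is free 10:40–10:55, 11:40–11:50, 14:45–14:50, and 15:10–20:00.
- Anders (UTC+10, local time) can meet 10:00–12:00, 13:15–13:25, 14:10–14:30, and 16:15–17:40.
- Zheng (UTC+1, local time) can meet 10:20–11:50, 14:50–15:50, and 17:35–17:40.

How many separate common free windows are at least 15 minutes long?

0

Carlos → UTC: 09:35–12:05, 12:20–18:00.
Kira → UTC: 13:55–20:00, 20:20–20:55, 21:40–22:35.
Chen → UTC: 00:40–00:55, 01:40–01:50, 04:45–04:50, 05:10–10:00.
Anders → UTC: 00:00–02:00, 03:15–03:25, 04:10–04:30, 06:15–07:40.
Zheng → UTC: 09:20–10:50, 13:50–14:50, 16:35–16:40.
Carlos ∩ Kira: 13:55–18:00.
Carlos ∩ Kira ∩ Chen: (none).
Carlos ∩ Kira ∩ Chen ∩ Anders: (none).
Carlos ∩ Kira ∩ Chen ∩ Anders ∩ Zheng: (none).
Windows ≥ 15 min: (none).
That's 0 windows.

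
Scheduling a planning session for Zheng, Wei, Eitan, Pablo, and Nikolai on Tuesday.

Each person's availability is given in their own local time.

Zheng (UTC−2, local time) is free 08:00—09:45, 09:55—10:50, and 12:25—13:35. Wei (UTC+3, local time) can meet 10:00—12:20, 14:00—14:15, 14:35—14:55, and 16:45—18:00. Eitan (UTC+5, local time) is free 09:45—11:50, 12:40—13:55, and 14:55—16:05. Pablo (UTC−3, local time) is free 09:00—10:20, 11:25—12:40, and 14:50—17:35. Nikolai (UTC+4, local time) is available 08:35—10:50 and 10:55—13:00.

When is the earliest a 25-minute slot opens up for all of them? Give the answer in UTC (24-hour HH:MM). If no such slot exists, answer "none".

Zheng → UTC: 10:00–11:45, 11:55–12:50, 14:25–15:35.
Wei → UTC: 07:00–09:20, 11:00–11:15, 11:35–11:55, 13:45–15:00.
Eitan → UTC: 04:45–06:50, 07:40–08:55, 09:55–11:05.
Pablo → UTC: 12:00–13:20, 14:25–15:40, 17:50–20:35.
Nikolai → UTC: 04:35–06:50, 06:55–09:00.
Zheng ∩ Wei: 11:00–11:15, 11:35–11:45, 14:25–15:00.
Zheng ∩ Wei ∩ Eitan: 11:00–11:05.
Zheng ∩ Wei ∩ Eitan ∩ Pablo: (none).
Zheng ∩ Wei ∩ Eitan ∩ Pablo ∩ Nikolai: (none).
Windows ≥ 25 min: (none).

none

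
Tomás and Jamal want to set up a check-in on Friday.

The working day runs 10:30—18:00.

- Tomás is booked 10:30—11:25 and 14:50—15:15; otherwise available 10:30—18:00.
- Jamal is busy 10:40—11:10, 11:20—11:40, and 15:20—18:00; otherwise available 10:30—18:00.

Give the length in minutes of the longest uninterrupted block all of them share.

Tomás free within 10:30–18:00: 11:25–14:50, 15:15–18:00.
Jamal free within 10:30–18:00: 10:30–10:40, 11:10–11:20, 11:40–15:20.
Tomás ∩ Jamal: 11:40–14:50, 15:15–15:20.
Common window lengths: 190, 5 min; longest is 190.

190 minutes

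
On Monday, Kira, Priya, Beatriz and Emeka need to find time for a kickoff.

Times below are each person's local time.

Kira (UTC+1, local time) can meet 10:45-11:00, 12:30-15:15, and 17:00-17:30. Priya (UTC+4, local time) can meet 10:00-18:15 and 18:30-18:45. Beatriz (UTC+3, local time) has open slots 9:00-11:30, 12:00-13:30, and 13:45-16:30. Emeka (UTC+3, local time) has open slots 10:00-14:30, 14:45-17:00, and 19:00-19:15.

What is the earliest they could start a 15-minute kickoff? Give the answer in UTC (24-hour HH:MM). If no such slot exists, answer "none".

Kira → UTC: 09:45–10:00, 11:30–14:15, 16:00–16:30.
Priya → UTC: 06:00–14:15, 14:30–14:45.
Beatriz → UTC: 06:00–08:30, 09:00–10:30, 10:45–13:30.
Emeka → UTC: 07:00–11:30, 11:45–14:00, 16:00–16:15.
Kira ∩ Priya: 09:45–10:00, 11:30–14:15.
Kira ∩ Priya ∩ Beatriz: 09:45–10:00, 11:30–13:30.
Kira ∩ Priya ∩ Beatriz ∩ Emeka: 09:45–10:00, 11:45–13:30.
Windows ≥ 15 min: 09:45–10:00, 11:45–13:30.
Earliest such window starts at 09:45.

09:45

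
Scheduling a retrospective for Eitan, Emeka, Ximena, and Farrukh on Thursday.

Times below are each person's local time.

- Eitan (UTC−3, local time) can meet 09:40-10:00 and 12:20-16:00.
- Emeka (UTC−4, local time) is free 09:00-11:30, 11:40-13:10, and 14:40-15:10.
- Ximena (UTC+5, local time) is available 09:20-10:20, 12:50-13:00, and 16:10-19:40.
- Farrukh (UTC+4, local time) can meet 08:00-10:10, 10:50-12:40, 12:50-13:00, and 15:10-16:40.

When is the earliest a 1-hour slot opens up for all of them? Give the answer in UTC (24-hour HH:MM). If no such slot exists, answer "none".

Eitan → UTC: 12:40–13:00, 15:20–19:00.
Emeka → UTC: 13:00–15:30, 15:40–17:10, 18:40–19:10.
Ximena → UTC: 04:20–05:20, 07:50–08:00, 11:10–14:40.
Farrukh → UTC: 04:00–06:10, 06:50–08:40, 08:50–09:00, 11:10–12:40.
Eitan ∩ Emeka: 15:20–15:30, 15:40–17:10, 18:40–19:00.
Eitan ∩ Emeka ∩ Ximena: (none).
Eitan ∩ Emeka ∩ Ximena ∩ Farrukh: (none).
Windows ≥ 60 min: (none).

none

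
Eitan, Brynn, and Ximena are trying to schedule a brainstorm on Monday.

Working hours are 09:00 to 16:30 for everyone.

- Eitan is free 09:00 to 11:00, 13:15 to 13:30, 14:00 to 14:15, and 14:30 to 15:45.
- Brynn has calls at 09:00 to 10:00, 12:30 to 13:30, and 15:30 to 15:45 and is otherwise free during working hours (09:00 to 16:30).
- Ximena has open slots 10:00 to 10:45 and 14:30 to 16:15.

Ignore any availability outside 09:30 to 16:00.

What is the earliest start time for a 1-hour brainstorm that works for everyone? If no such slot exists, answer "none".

Brynn free within 09:00–16:30: 10:00–12:30, 13:30–15:30, 15:45–16:30.
Eitan ∩ Brynn: 10:00–11:00, 14:00–14:15, 14:30–15:30.
Eitan ∩ Brynn ∩ Ximena: 10:00–10:45, 14:30–15:30.
Restricted to 09:30–16:00: 10:00–10:45, 14:30–15:30.
Windows ≥ 60 min: 14:30–15:30.
Earliest such window starts at 14:30.

14:30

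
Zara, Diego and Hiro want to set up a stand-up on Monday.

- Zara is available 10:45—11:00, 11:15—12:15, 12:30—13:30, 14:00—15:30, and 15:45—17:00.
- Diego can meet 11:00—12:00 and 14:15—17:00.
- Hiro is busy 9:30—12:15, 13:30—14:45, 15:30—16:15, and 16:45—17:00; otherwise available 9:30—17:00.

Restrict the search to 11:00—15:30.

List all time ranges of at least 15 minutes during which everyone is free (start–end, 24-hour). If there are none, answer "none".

14:45–15:30

Hiro free within 09:30–17:00: 12:15–13:30, 14:45–15:30, 16:15–16:45.
Zara ∩ Diego: 11:15–12:00, 14:15–15:30, 15:45–17:00.
Zara ∩ Diego ∩ Hiro: 14:45–15:30, 16:15–16:45.
Restricted to 11:00–15:30: 14:45–15:30.
Windows ≥ 15 min: 14:45–15:30.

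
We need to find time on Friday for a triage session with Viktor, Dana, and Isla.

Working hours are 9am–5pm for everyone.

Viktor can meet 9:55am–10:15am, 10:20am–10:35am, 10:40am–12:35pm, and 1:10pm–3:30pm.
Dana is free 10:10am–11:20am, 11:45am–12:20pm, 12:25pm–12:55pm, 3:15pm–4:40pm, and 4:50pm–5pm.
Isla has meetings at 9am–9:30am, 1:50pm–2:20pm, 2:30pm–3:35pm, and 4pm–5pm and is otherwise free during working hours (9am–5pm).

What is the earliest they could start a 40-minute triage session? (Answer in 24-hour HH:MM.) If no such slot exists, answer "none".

Isla free within 09:00–17:00: 09:30–13:50, 14:20–14:30, 15:35–16:00.
Viktor ∩ Dana: 10:10–10:15, 10:20–10:35, 10:40–11:20, 11:45–12:20, 12:25–12:35, 15:15–15:30.
Viktor ∩ Dana ∩ Isla: 10:10–10:15, 10:20–10:35, 10:40–11:20, 11:45–12:20, 12:25–12:35.
Windows ≥ 40 min: 10:40–11:20.
Earliest such window starts at 10:40.

10:40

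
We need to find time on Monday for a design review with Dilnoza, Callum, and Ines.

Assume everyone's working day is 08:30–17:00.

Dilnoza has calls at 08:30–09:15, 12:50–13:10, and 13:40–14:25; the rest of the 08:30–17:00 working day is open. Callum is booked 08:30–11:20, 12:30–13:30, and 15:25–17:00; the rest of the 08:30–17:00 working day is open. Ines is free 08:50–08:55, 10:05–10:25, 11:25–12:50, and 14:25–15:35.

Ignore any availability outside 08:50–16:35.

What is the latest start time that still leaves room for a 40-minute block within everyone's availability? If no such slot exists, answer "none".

Dilnoza free within 08:30–17:00: 09:15–12:50, 13:10–13:40, 14:25–17:00.
Callum free within 08:30–17:00: 11:20–12:30, 13:30–15:25.
Dilnoza ∩ Callum: 11:20–12:30, 13:30–13:40, 14:25–15:25.
Dilnoza ∩ Callum ∩ Ines: 11:25–12:30, 14:25–15:25.
Restricted to 08:50–16:35: 11:25–12:30, 14:25–15:25.
Windows ≥ 40 min: 11:25–12:30, 14:25–15:25.
Latest start in the last window 14:25–15:25 is 15:25 − 40 min = 14:45.

14:45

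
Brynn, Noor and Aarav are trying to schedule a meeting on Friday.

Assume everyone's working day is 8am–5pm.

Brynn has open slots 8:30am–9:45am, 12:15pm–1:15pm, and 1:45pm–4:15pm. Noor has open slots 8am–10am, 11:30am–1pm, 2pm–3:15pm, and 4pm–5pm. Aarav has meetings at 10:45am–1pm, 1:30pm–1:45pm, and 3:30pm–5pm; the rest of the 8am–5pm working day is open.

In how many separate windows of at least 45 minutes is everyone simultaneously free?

2

Aarav free within 08:00–17:00: 08:00–10:45, 13:00–13:30, 13:45–15:30.
Brynn ∩ Noor: 08:30–09:45, 12:15–13:00, 14:00–15:15, 16:00–16:15.
Brynn ∩ Noor ∩ Aarav: 08:30–09:45, 14:00–15:15.
Windows ≥ 45 min: 08:30–09:45, 14:00–15:15.
That's 2 windows.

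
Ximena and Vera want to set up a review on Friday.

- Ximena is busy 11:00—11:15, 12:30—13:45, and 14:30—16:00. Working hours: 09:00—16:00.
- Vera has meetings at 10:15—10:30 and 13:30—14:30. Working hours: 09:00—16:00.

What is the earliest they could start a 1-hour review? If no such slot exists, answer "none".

Ximena free within 09:00–16:00: 09:00–11:00, 11:15–12:30, 13:45–14:30.
Vera free within 09:00–16:00: 09:00–10:15, 10:30–13:30, 14:30–16:00.
Ximena ∩ Vera: 09:00–10:15, 10:30–11:00, 11:15–12:30.
Windows ≥ 60 min: 09:00–10:15, 11:15–12:30.
Earliest such window starts at 09:00.

09:00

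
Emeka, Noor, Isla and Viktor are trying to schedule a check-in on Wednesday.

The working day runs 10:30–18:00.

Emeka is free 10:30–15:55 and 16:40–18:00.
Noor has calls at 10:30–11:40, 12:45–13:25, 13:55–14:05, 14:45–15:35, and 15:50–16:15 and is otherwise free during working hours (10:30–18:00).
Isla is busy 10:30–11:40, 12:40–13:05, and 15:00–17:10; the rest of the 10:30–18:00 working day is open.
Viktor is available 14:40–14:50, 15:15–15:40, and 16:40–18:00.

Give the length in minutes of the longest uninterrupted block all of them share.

50 minutes

Noor free within 10:30–18:00: 11:40–12:45, 13:25–13:55, 14:05–14:45, 15:35–15:50, 16:15–18:00.
Isla free within 10:30–18:00: 11:40–12:40, 13:05–15:00, 17:10–18:00.
Emeka ∩ Noor: 11:40–12:45, 13:25–13:55, 14:05–14:45, 15:35–15:50, 16:40–18:00.
Emeka ∩ Noor ∩ Isla: 11:40–12:40, 13:25–13:55, 14:05–14:45, 17:10–18:00.
Emeka ∩ Noor ∩ Isla ∩ Viktor: 14:40–14:45, 17:10–18:00.
Common window lengths: 5, 50 min; longest is 50.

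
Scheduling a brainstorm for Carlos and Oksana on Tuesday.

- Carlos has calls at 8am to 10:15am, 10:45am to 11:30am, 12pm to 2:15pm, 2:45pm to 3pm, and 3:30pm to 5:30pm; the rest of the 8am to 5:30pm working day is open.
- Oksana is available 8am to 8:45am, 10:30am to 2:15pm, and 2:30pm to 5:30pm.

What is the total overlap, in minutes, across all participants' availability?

Carlos free within 08:00–17:30: 10:15–10:45, 11:30–12:00, 14:15–14:45, 15:00–15:30.
Carlos ∩ Oksana: 10:30–10:45, 11:30–12:00, 14:30–14:45, 15:00–15:30.
Total common minutes: 15 + 30 + 15 + 30 = 90.

90 minutes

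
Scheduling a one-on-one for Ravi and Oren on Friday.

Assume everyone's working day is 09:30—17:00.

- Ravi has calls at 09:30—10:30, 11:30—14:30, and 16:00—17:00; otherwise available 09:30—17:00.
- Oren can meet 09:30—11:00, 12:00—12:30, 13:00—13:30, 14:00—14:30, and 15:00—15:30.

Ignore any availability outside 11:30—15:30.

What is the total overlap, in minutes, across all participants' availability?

30 minutes

Ravi free within 09:30–17:00: 10:30–11:30, 14:30–16:00.
Ravi ∩ Oren: 10:30–11:00, 15:00–15:30.
Restricted to 11:30–15:30: 15:00–15:30.
Total common minutes: 30.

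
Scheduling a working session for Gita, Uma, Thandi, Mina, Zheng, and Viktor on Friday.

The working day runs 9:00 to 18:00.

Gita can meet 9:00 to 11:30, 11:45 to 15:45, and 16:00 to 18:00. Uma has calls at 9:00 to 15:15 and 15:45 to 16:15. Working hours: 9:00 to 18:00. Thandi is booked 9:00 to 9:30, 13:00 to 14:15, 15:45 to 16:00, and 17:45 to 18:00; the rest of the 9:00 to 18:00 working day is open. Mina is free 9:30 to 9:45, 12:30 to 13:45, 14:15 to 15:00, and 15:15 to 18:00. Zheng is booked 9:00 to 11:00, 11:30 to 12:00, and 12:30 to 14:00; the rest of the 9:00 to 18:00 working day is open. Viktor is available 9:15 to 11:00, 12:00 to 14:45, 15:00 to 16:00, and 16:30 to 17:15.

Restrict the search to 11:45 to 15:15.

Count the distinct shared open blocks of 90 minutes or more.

0

Uma free within 09:00–18:00: 15:15–15:45, 16:15–18:00.
Thandi free within 09:00–18:00: 09:30–13:00, 14:15–15:45, 16:00–17:45.
Zheng free within 09:00–18:00: 11:00–11:30, 12:00–12:30, 14:00–18:00.
Gita ∩ Uma: 15:15–15:45, 16:15–18:00.
Gita ∩ Uma ∩ Thandi: 15:15–15:45, 16:15–17:45.
Gita ∩ Uma ∩ Thandi ∩ Mina: 15:15–15:45, 16:15–17:45.
Gita ∩ Uma ∩ Thandi ∩ Mina ∩ Zheng: 15:15–15:45, 16:15–17:45.
Gita ∩ Uma ∩ Thandi ∩ Mina ∩ Zheng ∩ Viktor: 15:15–15:45, 16:30–17:15.
Restricted to 11:45–15:15: (none).
Windows ≥ 90 min: (none).
That's 0 windows.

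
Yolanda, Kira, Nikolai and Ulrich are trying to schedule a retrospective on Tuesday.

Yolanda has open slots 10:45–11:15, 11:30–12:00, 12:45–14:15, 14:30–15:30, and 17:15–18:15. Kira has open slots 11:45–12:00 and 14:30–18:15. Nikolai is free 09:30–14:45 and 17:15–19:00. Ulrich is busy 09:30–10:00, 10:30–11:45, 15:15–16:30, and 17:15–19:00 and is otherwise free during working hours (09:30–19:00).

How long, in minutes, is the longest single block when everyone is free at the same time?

15 minutes

Ulrich free within 09:30–19:00: 10:00–10:30, 11:45–15:15, 16:30–17:15.
Yolanda ∩ Kira: 11:45–12:00, 14:30–15:30, 17:15–18:15.
Yolanda ∩ Kira ∩ Nikolai: 11:45–12:00, 14:30–14:45, 17:15–18:15.
Yolanda ∩ Kira ∩ Nikolai ∩ Ulrich: 11:45–12:00, 14:30–14:45.
Common window lengths: 15, 15 min; longest is 15.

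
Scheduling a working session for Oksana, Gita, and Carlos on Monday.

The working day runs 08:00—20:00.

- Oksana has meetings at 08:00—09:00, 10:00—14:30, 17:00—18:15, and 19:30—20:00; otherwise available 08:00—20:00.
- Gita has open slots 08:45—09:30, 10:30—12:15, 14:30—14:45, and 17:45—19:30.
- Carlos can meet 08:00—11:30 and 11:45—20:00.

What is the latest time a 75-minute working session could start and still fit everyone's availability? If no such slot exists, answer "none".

18:15

Oksana free within 08:00–20:00: 09:00–10:00, 14:30–17:00, 18:15–19:30.
Oksana ∩ Gita: 09:00–09:30, 14:30–14:45, 18:15–19:30.
Oksana ∩ Gita ∩ Carlos: 09:00–09:30, 14:30–14:45, 18:15–19:30.
Windows ≥ 75 min: 18:15–19:30.
Latest start in the last window 18:15–19:30 is 19:30 − 75 min = 18:15.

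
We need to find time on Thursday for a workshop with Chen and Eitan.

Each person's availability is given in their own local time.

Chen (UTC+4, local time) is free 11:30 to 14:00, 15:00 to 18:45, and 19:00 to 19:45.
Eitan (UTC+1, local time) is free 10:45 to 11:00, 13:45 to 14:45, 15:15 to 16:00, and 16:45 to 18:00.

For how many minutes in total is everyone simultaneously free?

Chen → UTC: 07:30–10:00, 11:00–14:45, 15:00–15:45.
Eitan → UTC: 09:45–10:00, 12:45–13:45, 14:15–15:00, 15:45–17:00.
Chen ∩ Eitan: 09:45–10:00, 12:45–13:45, 14:15–14:45.
Total common minutes: 15 + 60 + 30 = 105.

105 minutes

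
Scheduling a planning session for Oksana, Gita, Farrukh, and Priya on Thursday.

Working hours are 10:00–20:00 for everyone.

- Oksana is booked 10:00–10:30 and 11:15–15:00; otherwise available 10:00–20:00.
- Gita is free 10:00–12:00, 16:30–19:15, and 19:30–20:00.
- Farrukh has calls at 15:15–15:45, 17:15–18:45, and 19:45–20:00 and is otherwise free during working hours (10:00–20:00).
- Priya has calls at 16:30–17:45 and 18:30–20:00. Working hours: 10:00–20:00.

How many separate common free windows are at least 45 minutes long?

1

Oksana free within 10:00–20:00: 10:30–11:15, 15:00–20:00.
Farrukh free within 10:00–20:00: 10:00–15:15, 15:45–17:15, 18:45–19:45.
Priya free within 10:00–20:00: 10:00–16:30, 17:45–18:30.
Oksana ∩ Gita: 10:30–11:15, 16:30–19:15, 19:30–20:00.
Oksana ∩ Gita ∩ Farrukh: 10:30–11:15, 16:30–17:15, 18:45–19:15, 19:30–19:45.
Oksana ∩ Gita ∩ Farrukh ∩ Priya: 10:30–11:15.
Windows ≥ 45 min: 10:30–11:15.
That's 1 window.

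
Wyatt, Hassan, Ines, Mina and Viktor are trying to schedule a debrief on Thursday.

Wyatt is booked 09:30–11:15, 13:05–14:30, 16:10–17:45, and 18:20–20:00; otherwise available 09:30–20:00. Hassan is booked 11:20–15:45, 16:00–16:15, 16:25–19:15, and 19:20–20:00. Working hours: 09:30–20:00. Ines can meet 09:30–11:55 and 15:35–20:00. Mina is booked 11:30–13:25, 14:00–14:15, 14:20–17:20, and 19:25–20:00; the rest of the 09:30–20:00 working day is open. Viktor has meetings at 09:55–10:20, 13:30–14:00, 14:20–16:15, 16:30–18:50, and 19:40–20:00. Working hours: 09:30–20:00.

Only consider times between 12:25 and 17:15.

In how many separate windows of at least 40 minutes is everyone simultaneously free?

Wyatt free within 09:30–20:00: 11:15–13:05, 14:30–16:10, 17:45–18:20.
Hassan free within 09:30–20:00: 09:30–11:20, 15:45–16:00, 16:15–16:25, 19:15–19:20.
Mina free within 09:30–20:00: 09:30–11:30, 13:25–14:00, 14:15–14:20, 17:20–19:25.
Viktor free within 09:30–20:00: 09:30–09:55, 10:20–13:30, 14:00–14:20, 16:15–16:30, 18:50–19:40.
Wyatt ∩ Hassan: 11:15–11:20, 15:45–16:00.
Wyatt ∩ Hassan ∩ Ines: 11:15–11:20, 15:45–16:00.
Wyatt ∩ Hassan ∩ Ines ∩ Mina: 11:15–11:20.
Wyatt ∩ Hassan ∩ Ines ∩ Mina ∩ Viktor: 11:15–11:20.
Restricted to 12:25–17:15: (none).
Windows ≥ 40 min: (none).
That's 0 windows.

0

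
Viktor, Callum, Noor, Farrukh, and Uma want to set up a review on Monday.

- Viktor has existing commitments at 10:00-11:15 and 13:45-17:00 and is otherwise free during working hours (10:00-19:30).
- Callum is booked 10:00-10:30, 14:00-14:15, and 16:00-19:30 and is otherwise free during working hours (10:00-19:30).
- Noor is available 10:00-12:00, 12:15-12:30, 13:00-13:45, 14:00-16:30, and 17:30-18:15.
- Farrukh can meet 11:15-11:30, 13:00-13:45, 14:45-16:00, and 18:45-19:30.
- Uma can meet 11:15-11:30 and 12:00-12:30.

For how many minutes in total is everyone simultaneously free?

15 minutes

Viktor free within 10:00–19:30: 11:15–13:45, 17:00–19:30.
Callum free within 10:00–19:30: 10:30–14:00, 14:15–16:00.
Viktor ∩ Callum: 11:15–13:45.
Viktor ∩ Callum ∩ Noor: 11:15–12:00, 12:15–12:30, 13:00–13:45.
Viktor ∩ Callum ∩ Noor ∩ Farrukh: 11:15–11:30, 13:00–13:45.
Viktor ∩ Callum ∩ Noor ∩ Farrukh ∩ Uma: 11:15–11:30.
Total common minutes: 15.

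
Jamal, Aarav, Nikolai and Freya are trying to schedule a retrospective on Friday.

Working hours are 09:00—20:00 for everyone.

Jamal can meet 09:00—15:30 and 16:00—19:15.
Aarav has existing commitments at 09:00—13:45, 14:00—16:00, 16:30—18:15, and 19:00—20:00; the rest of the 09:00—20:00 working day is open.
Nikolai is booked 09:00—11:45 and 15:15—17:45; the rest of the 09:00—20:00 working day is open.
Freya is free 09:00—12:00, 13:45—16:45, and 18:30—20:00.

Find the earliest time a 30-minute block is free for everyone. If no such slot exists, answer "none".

18:30

Aarav free within 09:00–20:00: 13:45–14:00, 16:00–16:30, 18:15–19:00.
Nikolai free within 09:00–20:00: 11:45–15:15, 17:45–20:00.
Jamal ∩ Aarav: 13:45–14:00, 16:00–16:30, 18:15–19:00.
Jamal ∩ Aarav ∩ Nikolai: 13:45–14:00, 18:15–19:00.
Jamal ∩ Aarav ∩ Nikolai ∩ Freya: 13:45–14:00, 18:30–19:00.
Windows ≥ 30 min: 18:30–19:00.
Earliest such window starts at 18:30.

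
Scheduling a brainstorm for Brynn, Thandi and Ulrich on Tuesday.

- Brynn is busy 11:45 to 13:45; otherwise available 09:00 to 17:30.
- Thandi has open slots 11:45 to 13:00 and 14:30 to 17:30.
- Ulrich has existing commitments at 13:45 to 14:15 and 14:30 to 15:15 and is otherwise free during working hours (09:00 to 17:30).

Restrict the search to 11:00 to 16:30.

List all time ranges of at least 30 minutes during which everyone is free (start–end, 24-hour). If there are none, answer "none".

15:15–16:30

Brynn free within 09:00–17:30: 09:00–11:45, 13:45–17:30.
Ulrich free within 09:00–17:30: 09:00–13:45, 14:15–14:30, 15:15–17:30.
Brynn ∩ Thandi: 14:30–17:30.
Brynn ∩ Thandi ∩ Ulrich: 15:15–17:30.
Restricted to 11:00–16:30: 15:15–16:30.
Windows ≥ 30 min: 15:15–16:30.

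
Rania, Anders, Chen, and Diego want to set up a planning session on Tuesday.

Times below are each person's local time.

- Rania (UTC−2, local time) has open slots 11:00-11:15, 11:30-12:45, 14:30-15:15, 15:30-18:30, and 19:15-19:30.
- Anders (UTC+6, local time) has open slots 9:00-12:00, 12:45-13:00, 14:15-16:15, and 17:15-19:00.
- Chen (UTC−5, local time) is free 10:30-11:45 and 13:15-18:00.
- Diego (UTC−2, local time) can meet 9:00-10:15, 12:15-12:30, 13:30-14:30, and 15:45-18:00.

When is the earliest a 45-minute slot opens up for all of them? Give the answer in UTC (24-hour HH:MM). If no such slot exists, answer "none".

none

Rania → UTC: 13:00–13:15, 13:30–14:45, 16:30–17:15, 17:30–20:30, 21:15–21:30.
Anders → UTC: 03:00–06:00, 06:45–07:00, 08:15–10:15, 11:15–13:00.
Chen → UTC: 15:30–16:45, 18:15–23:00.
Diego → UTC: 11:00–12:15, 14:15–14:30, 15:30–16:30, 17:45–20:00.
Rania ∩ Anders: (none).
Rania ∩ Anders ∩ Chen: (none).
Rania ∩ Anders ∩ Chen ∩ Diego: (none).
Windows ≥ 45 min: (none).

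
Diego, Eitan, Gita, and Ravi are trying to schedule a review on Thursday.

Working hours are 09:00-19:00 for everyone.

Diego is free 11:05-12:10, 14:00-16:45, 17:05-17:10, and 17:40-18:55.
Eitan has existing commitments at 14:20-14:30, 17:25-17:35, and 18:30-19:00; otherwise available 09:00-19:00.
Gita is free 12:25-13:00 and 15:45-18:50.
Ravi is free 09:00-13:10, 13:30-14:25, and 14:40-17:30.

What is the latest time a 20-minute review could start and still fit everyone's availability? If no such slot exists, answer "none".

Eitan free within 09:00–19:00: 09:00–14:20, 14:30–17:25, 17:35–18:30.
Diego ∩ Eitan: 11:05–12:10, 14:00–14:20, 14:30–16:45, 17:05–17:10, 17:40–18:30.
Diego ∩ Eitan ∩ Gita: 15:45–16:45, 17:05–17:10, 17:40–18:30.
Diego ∩ Eitan ∩ Gita ∩ Ravi: 15:45–16:45, 17:05–17:10.
Windows ≥ 20 min: 15:45–16:45.
Latest start in the last window 15:45–16:45 is 16:45 − 20 min = 16:25.

16:25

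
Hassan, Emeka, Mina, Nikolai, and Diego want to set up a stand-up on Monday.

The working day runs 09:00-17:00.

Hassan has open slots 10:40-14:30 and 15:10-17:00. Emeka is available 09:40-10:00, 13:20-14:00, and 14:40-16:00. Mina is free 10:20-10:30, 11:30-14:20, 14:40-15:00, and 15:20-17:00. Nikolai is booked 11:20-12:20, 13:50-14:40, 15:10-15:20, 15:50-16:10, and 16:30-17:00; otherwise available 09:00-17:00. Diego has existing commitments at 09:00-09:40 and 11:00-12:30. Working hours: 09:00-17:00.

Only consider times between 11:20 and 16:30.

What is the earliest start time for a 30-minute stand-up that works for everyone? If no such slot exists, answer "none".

Nikolai free within 09:00–17:00: 09:00–11:20, 12:20–13:50, 14:40–15:10, 15:20–15:50, 16:10–16:30.
Diego free within 09:00–17:00: 09:40–11:00, 12:30–17:00.
Hassan ∩ Emeka: 13:20–14:00, 15:10–16:00.
Hassan ∩ Emeka ∩ Mina: 13:20–14:00, 15:20–16:00.
Hassan ∩ Emeka ∩ Mina ∩ Nikolai: 13:20–13:50, 15:20–15:50.
Hassan ∩ Emeka ∩ Mina ∩ Nikolai ∩ Diego: 13:20–13:50, 15:20–15:50.
Restricted to 11:20–16:30: 13:20–13:50, 15:20–15:50.
Windows ≥ 30 min: 13:20–13:50, 15:20–15:50.
Earliest such window starts at 13:20.

13:20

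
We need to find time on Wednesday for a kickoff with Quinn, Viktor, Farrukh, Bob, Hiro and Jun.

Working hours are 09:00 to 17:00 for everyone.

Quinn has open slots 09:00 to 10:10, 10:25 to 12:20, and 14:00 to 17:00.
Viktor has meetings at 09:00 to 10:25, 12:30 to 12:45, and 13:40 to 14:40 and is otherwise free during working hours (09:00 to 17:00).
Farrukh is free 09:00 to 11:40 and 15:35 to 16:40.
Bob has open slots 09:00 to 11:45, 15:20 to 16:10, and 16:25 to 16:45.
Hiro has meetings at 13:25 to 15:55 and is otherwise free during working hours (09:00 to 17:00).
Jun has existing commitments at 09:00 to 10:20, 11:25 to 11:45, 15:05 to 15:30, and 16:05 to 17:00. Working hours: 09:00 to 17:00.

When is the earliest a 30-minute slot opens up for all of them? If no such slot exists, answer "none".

10:25

Viktor free within 09:00–17:00: 10:25–12:30, 12:45–13:40, 14:40–17:00.
Hiro free within 09:00–17:00: 09:00–13:25, 15:55–17:00.
Jun free within 09:00–17:00: 10:20–11:25, 11:45–15:05, 15:30–16:05.
Quinn ∩ Viktor: 10:25–12:20, 14:40–17:00.
Quinn ∩ Viktor ∩ Farrukh: 10:25–11:40, 15:35–16:40.
Quinn ∩ Viktor ∩ Farrukh ∩ Bob: 10:25–11:40, 15:35–16:10, 16:25–16:40.
Quinn ∩ Viktor ∩ Farrukh ∩ Bob ∩ Hiro: 10:25–11:40, 15:55–16:10, 16:25–16:40.
Quinn ∩ Viktor ∩ Farrukh ∩ Bob ∩ Hiro ∩ Jun: 10:25–11:25, 15:55–16:05.
Windows ≥ 30 min: 10:25–11:25.
Earliest such window starts at 10:25.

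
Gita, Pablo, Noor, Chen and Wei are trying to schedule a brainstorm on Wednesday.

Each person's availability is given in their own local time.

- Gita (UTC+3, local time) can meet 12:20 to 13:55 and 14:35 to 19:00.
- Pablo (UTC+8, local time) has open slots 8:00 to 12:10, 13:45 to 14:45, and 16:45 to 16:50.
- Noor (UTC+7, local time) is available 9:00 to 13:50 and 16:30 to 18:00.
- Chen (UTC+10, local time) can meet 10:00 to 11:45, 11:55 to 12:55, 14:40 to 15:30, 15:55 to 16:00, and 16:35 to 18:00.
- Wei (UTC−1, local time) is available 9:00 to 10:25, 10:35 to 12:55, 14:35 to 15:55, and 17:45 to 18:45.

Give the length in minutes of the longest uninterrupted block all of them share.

Gita → UTC: 09:20–10:55, 11:35–16:00.
Pablo → UTC: 00:00–04:10, 05:45–06:45, 08:45–08:50.
Noor → UTC: 02:00–06:50, 09:30–11:00.
Chen → UTC: 00:00–01:45, 01:55–02:55, 04:40–05:30, 05:55–06:00, 06:35–08:00.
Wei → UTC: 10:00–11:25, 11:35–13:55, 15:35–16:55, 18:45–19:45.
Gita ∩ Pablo: (none).
Gita ∩ Pablo ∩ Noor: (none).
Gita ∩ Pablo ∩ Noor ∩ Chen: (none).
Gita ∩ Pablo ∩ Noor ∩ Chen ∩ Wei: (none).
No common window.

0 minutes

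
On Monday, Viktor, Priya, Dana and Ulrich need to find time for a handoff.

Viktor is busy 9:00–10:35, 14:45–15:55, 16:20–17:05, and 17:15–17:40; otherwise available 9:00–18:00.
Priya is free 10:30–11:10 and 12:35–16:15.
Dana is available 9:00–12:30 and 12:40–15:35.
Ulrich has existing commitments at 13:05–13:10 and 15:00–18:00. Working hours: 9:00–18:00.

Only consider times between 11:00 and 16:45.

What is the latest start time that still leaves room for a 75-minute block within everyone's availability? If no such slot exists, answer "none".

Viktor free within 09:00–18:00: 10:35–14:45, 15:55–16:20, 17:05–17:15, 17:40–18:00.
Ulrich free within 09:00–18:00: 09:00–13:05, 13:10–15:00.
Viktor ∩ Priya: 10:35–11:10, 12:35–14:45, 15:55–16:15.
Viktor ∩ Priya ∩ Dana: 10:35–11:10, 12:40–14:45.
Viktor ∩ Priya ∩ Dana ∩ Ulrich: 10:35–11:10, 12:40–13:05, 13:10–14:45.
Restricted to 11:00–16:45: 11:00–11:10, 12:40–13:05, 13:10–14:45.
Windows ≥ 75 min: 13:10–14:45.
Latest start in the last window 13:10–14:45 is 14:45 − 75 min = 13:30.

13:30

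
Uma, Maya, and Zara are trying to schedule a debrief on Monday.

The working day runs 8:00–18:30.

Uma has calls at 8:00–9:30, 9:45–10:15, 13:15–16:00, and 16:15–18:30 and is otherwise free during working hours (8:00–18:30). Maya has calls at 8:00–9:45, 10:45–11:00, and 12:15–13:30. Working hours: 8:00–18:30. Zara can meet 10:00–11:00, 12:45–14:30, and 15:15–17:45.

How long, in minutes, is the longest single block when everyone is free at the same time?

30 minutes

Uma free within 08:00–18:30: 09:30–09:45, 10:15–13:15, 16:00–16:15.
Maya free within 08:00–18:30: 09:45–10:45, 11:00–12:15, 13:30–18:30.
Uma ∩ Maya: 10:15–10:45, 11:00–12:15, 16:00–16:15.
Uma ∩ Maya ∩ Zara: 10:15–10:45, 16:00–16:15.
Common window lengths: 30, 15 min; longest is 30.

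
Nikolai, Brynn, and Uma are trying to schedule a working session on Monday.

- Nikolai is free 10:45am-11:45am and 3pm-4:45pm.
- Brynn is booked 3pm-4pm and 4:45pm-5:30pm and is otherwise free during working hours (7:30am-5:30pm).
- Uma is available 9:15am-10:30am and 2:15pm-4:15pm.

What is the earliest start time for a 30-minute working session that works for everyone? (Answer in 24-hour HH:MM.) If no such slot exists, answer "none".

none

Brynn free within 07:30–17:30: 07:30–15:00, 16:00–16:45.
Nikolai ∩ Brynn: 10:45–11:45, 16:00–16:45.
Nikolai ∩ Brynn ∩ Uma: 16:00–16:15.
Windows ≥ 30 min: (none).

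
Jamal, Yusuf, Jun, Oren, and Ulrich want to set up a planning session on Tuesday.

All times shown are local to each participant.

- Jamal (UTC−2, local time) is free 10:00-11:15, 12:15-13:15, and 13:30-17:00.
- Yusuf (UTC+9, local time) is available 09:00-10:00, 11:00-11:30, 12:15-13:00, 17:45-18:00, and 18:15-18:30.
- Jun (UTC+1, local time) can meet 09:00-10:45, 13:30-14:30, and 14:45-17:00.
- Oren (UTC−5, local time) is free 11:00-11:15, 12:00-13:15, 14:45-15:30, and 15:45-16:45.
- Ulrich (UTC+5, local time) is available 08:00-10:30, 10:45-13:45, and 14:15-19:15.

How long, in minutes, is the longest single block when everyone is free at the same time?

0 minutes

Jamal → UTC: 12:00–13:15, 14:15–15:15, 15:30–19:00.
Yusuf → UTC: 00:00–01:00, 02:00–02:30, 03:15–04:00, 08:45–09:00, 09:15–09:30.
Jun → UTC: 08:00–09:45, 12:30–13:30, 13:45–16:00.
Oren → UTC: 16:00–16:15, 17:00–18:15, 19:45–20:30, 20:45–21:45.
Ulrich → UTC: 03:00–05:30, 05:45–08:45, 09:15–14:15.
Jamal ∩ Yusuf: (none).
Jamal ∩ Yusuf ∩ Jun: (none).
Jamal ∩ Yusuf ∩ Jun ∩ Oren: (none).
Jamal ∩ Yusuf ∩ Jun ∩ Oren ∩ Ulrich: (none).
No common window.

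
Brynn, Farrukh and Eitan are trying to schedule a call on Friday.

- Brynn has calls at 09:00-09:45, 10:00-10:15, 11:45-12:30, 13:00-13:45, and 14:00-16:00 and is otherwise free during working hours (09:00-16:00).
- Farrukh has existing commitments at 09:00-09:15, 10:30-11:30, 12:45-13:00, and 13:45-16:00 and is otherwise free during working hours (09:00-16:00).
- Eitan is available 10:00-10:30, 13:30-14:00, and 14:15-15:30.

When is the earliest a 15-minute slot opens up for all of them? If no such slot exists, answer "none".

Brynn free within 09:00–16:00: 09:45–10:00, 10:15–11:45, 12:30–13:00, 13:45–14:00.
Farrukh free within 09:00–16:00: 09:15–10:30, 11:30–12:45, 13:00–13:45.
Brynn ∩ Farrukh: 09:45–10:00, 10:15–10:30, 11:30–11:45, 12:30–12:45.
Brynn ∩ Farrukh ∩ Eitan: 10:15–10:30.
Windows ≥ 15 min: 10:15–10:30.
Earliest such window starts at 10:15.

10:15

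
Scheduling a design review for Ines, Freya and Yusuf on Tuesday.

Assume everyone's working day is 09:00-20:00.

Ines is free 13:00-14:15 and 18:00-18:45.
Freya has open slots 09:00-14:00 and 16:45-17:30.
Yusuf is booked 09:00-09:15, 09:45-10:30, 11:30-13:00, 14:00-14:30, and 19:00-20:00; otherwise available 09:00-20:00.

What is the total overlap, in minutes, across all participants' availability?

60 minutes

Yusuf free within 09:00–20:00: 09:15–09:45, 10:30–11:30, 13:00–14:00, 14:30–19:00.
Ines ∩ Freya: 13:00–14:00.
Ines ∩ Freya ∩ Yusuf: 13:00–14:00.
Total common minutes: 60.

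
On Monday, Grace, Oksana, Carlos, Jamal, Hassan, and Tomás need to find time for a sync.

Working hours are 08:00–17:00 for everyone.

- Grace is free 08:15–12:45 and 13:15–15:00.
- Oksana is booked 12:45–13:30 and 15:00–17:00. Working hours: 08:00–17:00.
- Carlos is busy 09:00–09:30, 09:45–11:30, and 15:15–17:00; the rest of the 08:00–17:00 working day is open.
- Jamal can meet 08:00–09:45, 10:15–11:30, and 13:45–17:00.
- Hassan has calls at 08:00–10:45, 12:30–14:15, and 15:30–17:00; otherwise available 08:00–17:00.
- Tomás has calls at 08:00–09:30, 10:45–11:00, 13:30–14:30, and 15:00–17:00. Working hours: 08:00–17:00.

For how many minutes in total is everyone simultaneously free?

30 minutes

Oksana free within 08:00–17:00: 08:00–12:45, 13:30–15:00.
Carlos free within 08:00–17:00: 08:00–09:00, 09:30–09:45, 11:30–15:15.
Hassan free within 08:00–17:00: 10:45–12:30, 14:15–15:30.
Tomás free within 08:00–17:00: 09:30–10:45, 11:00–13:30, 14:30–15:00.
Grace ∩ Oksana: 08:15–12:45, 13:30–15:00.
Grace ∩ Oksana ∩ Carlos: 08:15–09:00, 09:30–09:45, 11:30–12:45, 13:30–15:00.
Grace ∩ Oksana ∩ Carlos ∩ Jamal: 08:15–09:00, 09:30–09:45, 13:45–15:00.
Grace ∩ Oksana ∩ Carlos ∩ Jamal ∩ Hassan: 14:15–15:00.
Grace ∩ Oksana ∩ Carlos ∩ Jamal ∩ Hassan ∩ Tomás: 14:30–15:00.
Total common minutes: 30.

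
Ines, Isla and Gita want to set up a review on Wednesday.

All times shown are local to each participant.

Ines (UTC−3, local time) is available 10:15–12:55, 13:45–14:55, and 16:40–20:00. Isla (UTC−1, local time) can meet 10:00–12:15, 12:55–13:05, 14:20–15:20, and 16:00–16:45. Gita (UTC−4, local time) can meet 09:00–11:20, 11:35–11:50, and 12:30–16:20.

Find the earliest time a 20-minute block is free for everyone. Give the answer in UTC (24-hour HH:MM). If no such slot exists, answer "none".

17:00

Ines → UTC: 13:15–15:55, 16:45–17:55, 19:40–23:00.
Isla → UTC: 11:00–13:15, 13:55–14:05, 15:20–16:20, 17:00–17:45.
Gita → UTC: 13:00–15:20, 15:35–15:50, 16:30–20:20.
Ines ∩ Isla: 13:55–14:05, 15:20–15:55, 17:00–17:45.
Ines ∩ Isla ∩ Gita: 13:55–14:05, 15:35–15:50, 17:00–17:45.
Windows ≥ 20 min: 17:00–17:45.
Earliest such window starts at 17:00.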